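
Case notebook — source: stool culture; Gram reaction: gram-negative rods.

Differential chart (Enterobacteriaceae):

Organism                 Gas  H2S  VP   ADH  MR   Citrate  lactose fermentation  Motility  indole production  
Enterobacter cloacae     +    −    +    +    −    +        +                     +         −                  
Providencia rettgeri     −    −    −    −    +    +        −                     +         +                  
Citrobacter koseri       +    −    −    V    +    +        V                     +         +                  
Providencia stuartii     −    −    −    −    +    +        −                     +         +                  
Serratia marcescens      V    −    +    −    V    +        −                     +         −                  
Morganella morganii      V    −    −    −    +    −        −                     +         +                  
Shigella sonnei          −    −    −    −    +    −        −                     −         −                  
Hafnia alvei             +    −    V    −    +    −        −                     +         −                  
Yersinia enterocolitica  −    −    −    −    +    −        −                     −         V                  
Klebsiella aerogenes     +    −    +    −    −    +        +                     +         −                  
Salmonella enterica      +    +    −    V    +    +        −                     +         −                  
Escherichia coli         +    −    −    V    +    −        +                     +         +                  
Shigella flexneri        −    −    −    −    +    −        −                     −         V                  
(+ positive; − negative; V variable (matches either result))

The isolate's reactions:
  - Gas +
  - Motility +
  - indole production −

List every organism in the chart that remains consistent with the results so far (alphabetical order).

Gas +: excludes 5 organisms — 8 left.
Motility +: all 8 remaining candidates are consistent.
indole production −: excludes Citrobacter koseri, Morganella morganii, Escherichia coli — 5 left.

Enterobacter cloacae, Hafnia alvei, Klebsiella aerogenes, Salmonella enterica, Serratia marcescens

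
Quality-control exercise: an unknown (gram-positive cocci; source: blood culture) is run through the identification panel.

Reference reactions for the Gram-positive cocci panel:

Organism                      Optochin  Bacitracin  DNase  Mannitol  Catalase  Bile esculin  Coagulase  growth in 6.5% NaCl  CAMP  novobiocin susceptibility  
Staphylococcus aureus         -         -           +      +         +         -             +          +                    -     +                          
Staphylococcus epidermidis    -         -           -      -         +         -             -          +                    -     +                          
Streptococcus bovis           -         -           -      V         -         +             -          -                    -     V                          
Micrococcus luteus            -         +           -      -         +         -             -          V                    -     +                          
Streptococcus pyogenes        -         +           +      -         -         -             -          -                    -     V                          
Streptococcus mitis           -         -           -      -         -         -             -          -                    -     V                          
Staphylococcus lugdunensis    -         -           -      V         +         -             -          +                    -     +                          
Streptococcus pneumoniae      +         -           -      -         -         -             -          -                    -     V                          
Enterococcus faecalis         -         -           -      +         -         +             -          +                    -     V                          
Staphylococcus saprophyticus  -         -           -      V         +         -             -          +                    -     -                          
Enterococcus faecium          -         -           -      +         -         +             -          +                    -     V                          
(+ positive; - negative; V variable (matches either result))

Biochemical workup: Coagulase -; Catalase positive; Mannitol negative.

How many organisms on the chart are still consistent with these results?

Coagulase -: excludes Staphylococcus aureus — 10 left.
Catalase +: excludes 6 organisms — 4 left.
Mannitol -: all 4 remaining candidates are consistent.
Still consistent: Micrococcus luteus, Staphylococcus epidermidis, Staphylococcus lugdunensis, Staphylococcus saprophyticus.

4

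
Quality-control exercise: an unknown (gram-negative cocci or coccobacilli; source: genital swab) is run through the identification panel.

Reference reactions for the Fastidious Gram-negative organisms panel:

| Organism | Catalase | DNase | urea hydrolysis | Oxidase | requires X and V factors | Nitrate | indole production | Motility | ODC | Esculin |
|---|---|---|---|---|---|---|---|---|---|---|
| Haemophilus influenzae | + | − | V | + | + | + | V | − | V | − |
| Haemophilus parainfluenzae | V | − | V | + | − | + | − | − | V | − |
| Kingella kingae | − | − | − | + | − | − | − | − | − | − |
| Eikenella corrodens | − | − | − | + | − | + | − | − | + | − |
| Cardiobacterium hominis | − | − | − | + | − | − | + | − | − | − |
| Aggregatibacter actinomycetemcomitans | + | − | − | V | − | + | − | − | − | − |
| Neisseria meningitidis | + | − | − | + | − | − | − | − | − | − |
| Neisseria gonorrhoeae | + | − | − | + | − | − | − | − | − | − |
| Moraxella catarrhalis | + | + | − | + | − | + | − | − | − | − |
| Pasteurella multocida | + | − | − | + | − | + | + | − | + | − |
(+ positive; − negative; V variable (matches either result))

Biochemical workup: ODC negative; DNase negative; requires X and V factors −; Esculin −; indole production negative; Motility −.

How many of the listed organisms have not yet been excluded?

5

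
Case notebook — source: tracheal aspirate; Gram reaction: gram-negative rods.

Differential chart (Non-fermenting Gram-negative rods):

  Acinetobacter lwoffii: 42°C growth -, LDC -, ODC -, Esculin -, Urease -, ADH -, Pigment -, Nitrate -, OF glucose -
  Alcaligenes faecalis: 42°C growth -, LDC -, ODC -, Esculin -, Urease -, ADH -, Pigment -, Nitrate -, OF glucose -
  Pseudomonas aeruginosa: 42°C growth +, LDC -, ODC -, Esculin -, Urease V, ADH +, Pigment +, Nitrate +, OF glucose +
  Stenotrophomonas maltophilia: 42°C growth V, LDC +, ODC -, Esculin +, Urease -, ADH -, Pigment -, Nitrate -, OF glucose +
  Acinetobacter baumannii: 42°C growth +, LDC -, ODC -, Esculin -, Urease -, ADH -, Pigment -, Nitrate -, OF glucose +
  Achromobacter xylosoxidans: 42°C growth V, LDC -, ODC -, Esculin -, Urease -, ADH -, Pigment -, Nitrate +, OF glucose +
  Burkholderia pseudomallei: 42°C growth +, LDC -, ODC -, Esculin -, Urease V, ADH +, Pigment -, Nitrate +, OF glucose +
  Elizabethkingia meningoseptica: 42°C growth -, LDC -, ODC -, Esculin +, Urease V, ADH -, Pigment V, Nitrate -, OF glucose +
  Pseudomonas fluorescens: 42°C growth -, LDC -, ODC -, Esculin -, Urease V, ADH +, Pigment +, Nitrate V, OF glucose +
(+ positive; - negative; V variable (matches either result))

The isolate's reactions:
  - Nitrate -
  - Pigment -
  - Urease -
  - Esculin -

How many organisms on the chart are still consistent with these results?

3

Nitrate -: excludes Pseudomonas aeruginosa, Achromobacter xylosoxidans, Burkholderia pseudomallei — 6 left.
Urease -: all 6 remaining candidates are consistent.
Pigment -: excludes Pseudomonas fluorescens — 5 left.
Esculin -: excludes Stenotrophomonas maltophilia, Elizabethkingia meningoseptica — 3 left.
Still consistent: Acinetobacter baumannii, Acinetobacter lwoffii, Alcaligenes faecalis.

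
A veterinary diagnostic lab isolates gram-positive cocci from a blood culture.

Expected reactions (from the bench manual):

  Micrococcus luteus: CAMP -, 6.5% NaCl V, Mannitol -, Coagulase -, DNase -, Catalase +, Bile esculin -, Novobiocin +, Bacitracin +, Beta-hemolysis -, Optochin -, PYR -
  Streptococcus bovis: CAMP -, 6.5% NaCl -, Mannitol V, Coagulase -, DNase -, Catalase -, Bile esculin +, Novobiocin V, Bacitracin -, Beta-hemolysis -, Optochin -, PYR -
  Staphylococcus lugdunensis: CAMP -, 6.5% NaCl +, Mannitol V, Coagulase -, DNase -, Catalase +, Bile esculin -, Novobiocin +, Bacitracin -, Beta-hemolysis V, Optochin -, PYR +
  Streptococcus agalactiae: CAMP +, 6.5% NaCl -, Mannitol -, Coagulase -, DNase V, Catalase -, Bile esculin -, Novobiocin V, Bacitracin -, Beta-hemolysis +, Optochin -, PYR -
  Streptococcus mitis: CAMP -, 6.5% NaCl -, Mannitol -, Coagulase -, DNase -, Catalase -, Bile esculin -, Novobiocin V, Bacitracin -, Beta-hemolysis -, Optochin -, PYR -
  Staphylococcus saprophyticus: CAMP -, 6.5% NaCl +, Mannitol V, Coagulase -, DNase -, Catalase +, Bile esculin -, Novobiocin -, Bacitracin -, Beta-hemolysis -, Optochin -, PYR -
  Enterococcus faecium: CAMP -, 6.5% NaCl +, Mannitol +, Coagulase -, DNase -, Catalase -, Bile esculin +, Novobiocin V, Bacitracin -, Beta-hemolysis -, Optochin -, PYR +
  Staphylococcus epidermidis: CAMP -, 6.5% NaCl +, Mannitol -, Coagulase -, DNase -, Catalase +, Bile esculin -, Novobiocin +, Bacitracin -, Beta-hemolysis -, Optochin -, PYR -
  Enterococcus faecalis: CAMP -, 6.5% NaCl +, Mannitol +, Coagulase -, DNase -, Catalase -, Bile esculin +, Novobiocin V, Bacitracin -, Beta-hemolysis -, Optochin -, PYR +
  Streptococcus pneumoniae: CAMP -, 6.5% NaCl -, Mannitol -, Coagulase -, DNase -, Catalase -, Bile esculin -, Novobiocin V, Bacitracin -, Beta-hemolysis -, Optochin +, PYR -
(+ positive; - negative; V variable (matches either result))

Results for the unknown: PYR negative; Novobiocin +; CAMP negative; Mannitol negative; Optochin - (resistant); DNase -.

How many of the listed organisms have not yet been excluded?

DNase -: all 10 remaining candidates are consistent.
Mannitol -: excludes Enterococcus faecium, Enterococcus faecalis — 8 left.
Optochin -: excludes Streptococcus pneumoniae — 7 left.
CAMP -: excludes Streptococcus agalactiae — 6 left.
PYR -: excludes Staphylococcus lugdunensis — 5 left.
Novobiocin +: excludes Staphylococcus saprophyticus — 4 left.
Still consistent: Micrococcus luteus, Staphylococcus epidermidis, Streptococcus bovis, Streptococcus mitis.

4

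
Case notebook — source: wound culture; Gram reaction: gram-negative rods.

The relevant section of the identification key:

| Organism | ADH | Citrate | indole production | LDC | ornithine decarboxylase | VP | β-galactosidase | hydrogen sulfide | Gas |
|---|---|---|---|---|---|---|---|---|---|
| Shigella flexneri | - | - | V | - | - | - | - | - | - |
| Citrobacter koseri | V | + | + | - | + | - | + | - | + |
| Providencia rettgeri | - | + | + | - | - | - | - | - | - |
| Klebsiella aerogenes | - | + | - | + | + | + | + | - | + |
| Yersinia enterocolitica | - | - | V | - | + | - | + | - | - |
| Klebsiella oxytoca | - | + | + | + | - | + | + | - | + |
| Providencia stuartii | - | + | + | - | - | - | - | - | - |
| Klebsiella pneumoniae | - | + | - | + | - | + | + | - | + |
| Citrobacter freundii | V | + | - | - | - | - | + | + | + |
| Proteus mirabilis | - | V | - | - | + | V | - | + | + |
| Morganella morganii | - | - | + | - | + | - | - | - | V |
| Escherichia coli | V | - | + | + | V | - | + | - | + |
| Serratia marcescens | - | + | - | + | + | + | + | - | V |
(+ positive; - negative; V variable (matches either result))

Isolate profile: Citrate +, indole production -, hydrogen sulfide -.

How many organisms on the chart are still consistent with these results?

3

hydrogen sulfide -: excludes Citrobacter freundii, Proteus mirabilis — 11 left.
indole production -: excludes 6 organisms — 5 left.
Citrate +: excludes Shigella flexneri, Yersinia enterocolitica — 3 left.
Still consistent: Klebsiella aerogenes, Klebsiella pneumoniae, Serratia marcescens.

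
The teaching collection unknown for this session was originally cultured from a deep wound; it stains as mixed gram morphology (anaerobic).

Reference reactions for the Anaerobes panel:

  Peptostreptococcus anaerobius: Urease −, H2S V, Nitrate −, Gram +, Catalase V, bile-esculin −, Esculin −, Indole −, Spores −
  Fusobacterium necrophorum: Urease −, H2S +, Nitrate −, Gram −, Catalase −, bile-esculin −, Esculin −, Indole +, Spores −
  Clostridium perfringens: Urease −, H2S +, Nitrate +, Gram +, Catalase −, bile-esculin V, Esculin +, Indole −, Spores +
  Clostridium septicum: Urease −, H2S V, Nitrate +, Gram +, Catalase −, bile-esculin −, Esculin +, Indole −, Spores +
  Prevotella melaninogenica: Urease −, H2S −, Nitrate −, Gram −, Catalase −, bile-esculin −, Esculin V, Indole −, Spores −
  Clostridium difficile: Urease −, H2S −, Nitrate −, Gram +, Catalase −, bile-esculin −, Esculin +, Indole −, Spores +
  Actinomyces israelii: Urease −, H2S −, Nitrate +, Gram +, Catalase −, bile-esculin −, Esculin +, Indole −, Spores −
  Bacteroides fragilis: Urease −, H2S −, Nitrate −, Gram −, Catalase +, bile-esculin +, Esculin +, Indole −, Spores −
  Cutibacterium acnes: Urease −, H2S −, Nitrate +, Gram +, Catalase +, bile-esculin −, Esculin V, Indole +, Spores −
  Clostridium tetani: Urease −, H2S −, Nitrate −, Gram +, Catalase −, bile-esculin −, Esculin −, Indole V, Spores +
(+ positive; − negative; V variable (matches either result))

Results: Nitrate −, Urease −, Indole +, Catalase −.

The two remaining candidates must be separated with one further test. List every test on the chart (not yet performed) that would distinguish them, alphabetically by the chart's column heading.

Gram, H2S, Spores

Urease −: all 10 remaining candidates are consistent.
Catalase −: excludes Bacteroides fragilis, Cutibacterium acnes — 8 left.
Nitrate −: excludes Clostridium perfringens, Clostridium septicum, Actinomyces israelii — 5 left.
Indole +: excludes Peptostreptococcus anaerobius, Prevotella melaninogenica, Clostridium difficile — 2 left.
Two candidates remain: Clostridium tetani and Fusobacterium necrophorum.
  H2S: Clostridium tetani −, Fusobacterium necrophorum + — discriminates.
  Gram: Clostridium tetani +, Fusobacterium necrophorum − — discriminates.
  bile-esculin: − vs − — same for both, does not separate.
  Esculin: − vs − — same for both, does not separate.
  Spores: Clostridium tetani +, Fusobacterium necrophorum − — discriminates.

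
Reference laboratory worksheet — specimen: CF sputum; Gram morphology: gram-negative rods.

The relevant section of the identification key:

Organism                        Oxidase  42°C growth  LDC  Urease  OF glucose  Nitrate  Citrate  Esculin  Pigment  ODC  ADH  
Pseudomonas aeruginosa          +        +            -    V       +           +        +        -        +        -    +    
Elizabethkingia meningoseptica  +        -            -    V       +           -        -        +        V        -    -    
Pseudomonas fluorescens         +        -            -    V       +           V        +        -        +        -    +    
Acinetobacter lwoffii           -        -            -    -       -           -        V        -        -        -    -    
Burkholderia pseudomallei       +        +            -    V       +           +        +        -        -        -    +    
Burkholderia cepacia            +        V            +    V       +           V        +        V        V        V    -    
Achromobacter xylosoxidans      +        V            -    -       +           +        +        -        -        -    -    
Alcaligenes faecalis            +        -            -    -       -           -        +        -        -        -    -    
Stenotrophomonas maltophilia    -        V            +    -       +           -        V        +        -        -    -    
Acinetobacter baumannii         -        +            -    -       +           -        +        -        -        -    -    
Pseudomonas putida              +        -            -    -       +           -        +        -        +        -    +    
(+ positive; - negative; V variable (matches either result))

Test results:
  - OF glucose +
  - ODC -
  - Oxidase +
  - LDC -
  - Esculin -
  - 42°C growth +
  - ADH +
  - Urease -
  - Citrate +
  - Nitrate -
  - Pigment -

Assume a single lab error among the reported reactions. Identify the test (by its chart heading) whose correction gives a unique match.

Nitrate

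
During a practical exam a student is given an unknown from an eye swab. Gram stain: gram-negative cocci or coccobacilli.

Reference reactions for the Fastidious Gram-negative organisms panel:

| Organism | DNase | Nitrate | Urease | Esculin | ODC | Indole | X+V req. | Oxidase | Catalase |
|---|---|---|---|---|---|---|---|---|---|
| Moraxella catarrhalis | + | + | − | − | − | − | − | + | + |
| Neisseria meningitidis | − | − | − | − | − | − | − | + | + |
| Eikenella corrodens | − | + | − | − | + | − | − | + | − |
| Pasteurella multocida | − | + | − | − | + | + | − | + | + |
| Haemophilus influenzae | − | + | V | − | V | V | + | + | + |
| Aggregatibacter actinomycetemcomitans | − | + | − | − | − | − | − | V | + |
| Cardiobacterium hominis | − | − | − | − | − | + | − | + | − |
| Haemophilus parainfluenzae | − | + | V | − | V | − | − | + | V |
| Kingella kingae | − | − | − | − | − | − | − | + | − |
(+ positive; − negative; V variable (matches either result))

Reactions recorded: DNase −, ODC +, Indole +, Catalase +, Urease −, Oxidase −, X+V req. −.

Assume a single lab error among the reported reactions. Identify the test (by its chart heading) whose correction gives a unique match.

Oxidase

As reported, no row in the chart matches all 7 reactions.
Reversing Urease → still no organism matches.
Reversing DNase → still no organism matches.
Reversing Oxidase (to +) → unique match: Pasteurella multocida.
Reversing Indole → still no organism matches.
Reversing Catalase → still no organism matches.
Reversing X+V req. → still no organism matches.
Reversing ODC → still no organism matches.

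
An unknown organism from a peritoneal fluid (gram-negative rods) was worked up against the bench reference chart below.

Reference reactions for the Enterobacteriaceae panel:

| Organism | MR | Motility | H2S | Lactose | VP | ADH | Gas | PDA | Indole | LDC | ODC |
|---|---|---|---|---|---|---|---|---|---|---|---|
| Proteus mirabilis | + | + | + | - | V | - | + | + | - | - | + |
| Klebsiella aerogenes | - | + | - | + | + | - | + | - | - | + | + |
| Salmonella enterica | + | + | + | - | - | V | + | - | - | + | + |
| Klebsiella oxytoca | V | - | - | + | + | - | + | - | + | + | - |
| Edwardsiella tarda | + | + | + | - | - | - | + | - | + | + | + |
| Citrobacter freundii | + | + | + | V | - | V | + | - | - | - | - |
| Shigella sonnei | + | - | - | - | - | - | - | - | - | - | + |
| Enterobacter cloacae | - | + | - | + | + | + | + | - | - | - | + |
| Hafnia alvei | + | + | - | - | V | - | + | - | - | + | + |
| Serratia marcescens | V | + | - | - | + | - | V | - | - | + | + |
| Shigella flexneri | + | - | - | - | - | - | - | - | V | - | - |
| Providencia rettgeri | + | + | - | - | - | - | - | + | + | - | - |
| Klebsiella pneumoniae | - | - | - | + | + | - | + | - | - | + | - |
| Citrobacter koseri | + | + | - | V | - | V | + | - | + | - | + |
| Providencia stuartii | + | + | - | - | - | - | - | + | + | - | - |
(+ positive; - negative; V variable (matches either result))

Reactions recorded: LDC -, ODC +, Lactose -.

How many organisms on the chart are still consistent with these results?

3

Lactose -: excludes Klebsiella aerogenes, Klebsiella oxytoca, Enterobacter cloacae, Klebsiella pneumoniae — 11 left.
ODC +: excludes Citrobacter freundii, Shigella flexneri, Providencia rettgeri, Providencia stuartii — 7 left.
LDC -: excludes Salmonella enterica, Edwardsiella tarda, Hafnia alvei, Serratia marcescens — 3 left.
Still consistent: Citrobacter koseri, Proteus mirabilis, Shigella sonnei.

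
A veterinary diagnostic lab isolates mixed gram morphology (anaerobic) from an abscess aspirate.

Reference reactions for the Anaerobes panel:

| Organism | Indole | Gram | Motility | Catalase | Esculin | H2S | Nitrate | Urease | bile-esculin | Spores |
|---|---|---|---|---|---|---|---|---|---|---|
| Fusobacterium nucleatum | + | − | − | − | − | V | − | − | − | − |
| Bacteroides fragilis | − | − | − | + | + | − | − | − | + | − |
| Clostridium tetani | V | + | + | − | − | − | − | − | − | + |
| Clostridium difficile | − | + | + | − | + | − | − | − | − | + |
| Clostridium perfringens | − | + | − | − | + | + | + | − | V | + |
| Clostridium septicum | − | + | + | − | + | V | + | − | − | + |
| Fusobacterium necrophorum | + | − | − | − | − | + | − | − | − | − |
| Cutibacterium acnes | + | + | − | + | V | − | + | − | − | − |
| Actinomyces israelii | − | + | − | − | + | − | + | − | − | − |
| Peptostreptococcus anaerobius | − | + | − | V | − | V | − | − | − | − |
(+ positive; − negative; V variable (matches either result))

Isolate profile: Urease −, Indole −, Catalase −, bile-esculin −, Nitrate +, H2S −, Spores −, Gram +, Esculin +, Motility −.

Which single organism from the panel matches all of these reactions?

Actinomyces israelii

Esculin +: excludes Fusobacterium nucleatum, Clostridium tetani, Fusobacterium necrophorum, Peptostreptococcus anaerobius — 6 left.
bile-esculin −: excludes Bacteroides fragilis — 5 left.
Urease −: all 5 remaining candidates are consistent.
Catalase −: excludes Cutibacterium acnes — 4 left.
Spores −: excludes Clostridium difficile, Clostridium perfringens, Clostridium septicum — 1 left.
Gram +: the one remaining candidate is consistent.
Motility −: the one remaining candidate is consistent.
Indole −: the one remaining candidate is consistent.
Nitrate +: the one remaining candidate is consistent.
H2S −: the one remaining candidate is consistent.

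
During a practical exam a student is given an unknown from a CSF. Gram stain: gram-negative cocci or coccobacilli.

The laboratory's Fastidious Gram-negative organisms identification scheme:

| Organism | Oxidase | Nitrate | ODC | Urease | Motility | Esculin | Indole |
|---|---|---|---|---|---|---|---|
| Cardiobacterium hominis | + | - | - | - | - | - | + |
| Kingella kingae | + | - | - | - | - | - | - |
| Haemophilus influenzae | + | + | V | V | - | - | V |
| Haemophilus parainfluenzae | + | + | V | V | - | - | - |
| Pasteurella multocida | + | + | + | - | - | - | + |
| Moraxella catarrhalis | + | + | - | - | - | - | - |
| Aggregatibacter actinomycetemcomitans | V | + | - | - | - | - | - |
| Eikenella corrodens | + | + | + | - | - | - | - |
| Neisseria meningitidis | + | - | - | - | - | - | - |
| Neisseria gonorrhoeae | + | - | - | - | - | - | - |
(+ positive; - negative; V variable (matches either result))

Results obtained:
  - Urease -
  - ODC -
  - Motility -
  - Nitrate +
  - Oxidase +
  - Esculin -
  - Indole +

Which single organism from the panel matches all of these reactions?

Haemophilus influenzae

Esculin -: all 10 remaining candidates are consistent.
Nitrate +: excludes Cardiobacterium hominis, Kingella kingae, Neisseria meningitidis, Neisseria gonorrhoeae — 6 left.
Indole +: excludes Haemophilus parainfluenzae, Moraxella catarrhalis, Aggregatibacter actinomycetemcomitans, Eikenella corrodens — 2 left.
Motility -: all 2 remaining candidates are consistent.
Oxidase +: all 2 remaining candidates are consistent.
ODC -: excludes Pasteurella multocida — 1 left.
Urease -: the one remaining candidate is consistent.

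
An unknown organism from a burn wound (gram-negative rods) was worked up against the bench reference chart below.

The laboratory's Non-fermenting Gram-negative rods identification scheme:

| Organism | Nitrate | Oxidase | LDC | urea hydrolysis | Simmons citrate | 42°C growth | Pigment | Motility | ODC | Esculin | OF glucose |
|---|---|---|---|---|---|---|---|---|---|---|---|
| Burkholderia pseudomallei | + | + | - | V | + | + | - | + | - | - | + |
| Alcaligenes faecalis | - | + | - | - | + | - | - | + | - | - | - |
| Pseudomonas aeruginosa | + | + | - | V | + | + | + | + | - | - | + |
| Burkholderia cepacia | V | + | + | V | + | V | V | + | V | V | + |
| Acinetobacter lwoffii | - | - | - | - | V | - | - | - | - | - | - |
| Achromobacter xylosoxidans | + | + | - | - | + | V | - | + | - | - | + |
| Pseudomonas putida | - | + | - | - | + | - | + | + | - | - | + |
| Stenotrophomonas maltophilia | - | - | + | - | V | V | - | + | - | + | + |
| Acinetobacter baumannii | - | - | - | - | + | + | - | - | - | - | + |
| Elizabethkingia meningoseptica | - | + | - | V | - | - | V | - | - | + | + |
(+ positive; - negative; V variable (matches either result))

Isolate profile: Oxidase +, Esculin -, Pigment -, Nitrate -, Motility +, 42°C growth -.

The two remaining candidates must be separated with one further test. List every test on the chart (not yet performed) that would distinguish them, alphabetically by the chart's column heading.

Nitrate -: excludes Burkholderia pseudomallei, Pseudomonas aeruginosa, Achromobacter xylosoxidans — 7 left.
42°C growth -: excludes Acinetobacter baumannii — 6 left.
Esculin -: excludes Stenotrophomonas maltophilia, Elizabethkingia meningoseptica — 4 left.
Oxidase +: excludes Acinetobacter lwoffii — 3 left.
Motility +: all 3 remaining candidates are consistent.
Pigment -: excludes Pseudomonas putida — 2 left.
Two candidates remain: Alcaligenes faecalis and Burkholderia cepacia.
  LDC: Alcaligenes faecalis -, Burkholderia cepacia + — discriminates.
  urea hydrolysis: - vs V — variable for at least one, does not separate.
  Simmons citrate: + vs + — same for both, does not separate.
  ODC: - vs V — variable for at least one, does not separate.
  OF glucose: Alcaligenes faecalis -, Burkholderia cepacia + — discriminates.

LDC, OF glucose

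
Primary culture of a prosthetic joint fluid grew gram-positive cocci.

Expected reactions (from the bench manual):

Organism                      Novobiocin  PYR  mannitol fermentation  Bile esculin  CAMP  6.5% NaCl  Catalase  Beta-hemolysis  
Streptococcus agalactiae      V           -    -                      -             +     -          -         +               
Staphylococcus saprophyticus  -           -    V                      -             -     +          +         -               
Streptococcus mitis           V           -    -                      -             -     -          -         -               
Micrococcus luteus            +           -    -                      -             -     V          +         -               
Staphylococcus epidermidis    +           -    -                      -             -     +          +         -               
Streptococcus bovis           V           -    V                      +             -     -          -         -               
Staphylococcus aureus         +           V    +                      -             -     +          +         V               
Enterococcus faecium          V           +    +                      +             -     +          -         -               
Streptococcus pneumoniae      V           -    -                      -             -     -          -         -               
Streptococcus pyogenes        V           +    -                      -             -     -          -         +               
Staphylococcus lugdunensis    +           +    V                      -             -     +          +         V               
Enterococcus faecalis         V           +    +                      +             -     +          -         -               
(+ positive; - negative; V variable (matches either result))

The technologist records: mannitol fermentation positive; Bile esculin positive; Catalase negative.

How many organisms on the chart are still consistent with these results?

3

Bile esculin +: excludes 9 organisms — 3 left.
Catalase -: all 3 remaining candidates are consistent.
mannitol fermentation +: all 3 remaining candidates are consistent.
Still consistent: Enterococcus faecalis, Enterococcus faecium, Streptococcus bovis.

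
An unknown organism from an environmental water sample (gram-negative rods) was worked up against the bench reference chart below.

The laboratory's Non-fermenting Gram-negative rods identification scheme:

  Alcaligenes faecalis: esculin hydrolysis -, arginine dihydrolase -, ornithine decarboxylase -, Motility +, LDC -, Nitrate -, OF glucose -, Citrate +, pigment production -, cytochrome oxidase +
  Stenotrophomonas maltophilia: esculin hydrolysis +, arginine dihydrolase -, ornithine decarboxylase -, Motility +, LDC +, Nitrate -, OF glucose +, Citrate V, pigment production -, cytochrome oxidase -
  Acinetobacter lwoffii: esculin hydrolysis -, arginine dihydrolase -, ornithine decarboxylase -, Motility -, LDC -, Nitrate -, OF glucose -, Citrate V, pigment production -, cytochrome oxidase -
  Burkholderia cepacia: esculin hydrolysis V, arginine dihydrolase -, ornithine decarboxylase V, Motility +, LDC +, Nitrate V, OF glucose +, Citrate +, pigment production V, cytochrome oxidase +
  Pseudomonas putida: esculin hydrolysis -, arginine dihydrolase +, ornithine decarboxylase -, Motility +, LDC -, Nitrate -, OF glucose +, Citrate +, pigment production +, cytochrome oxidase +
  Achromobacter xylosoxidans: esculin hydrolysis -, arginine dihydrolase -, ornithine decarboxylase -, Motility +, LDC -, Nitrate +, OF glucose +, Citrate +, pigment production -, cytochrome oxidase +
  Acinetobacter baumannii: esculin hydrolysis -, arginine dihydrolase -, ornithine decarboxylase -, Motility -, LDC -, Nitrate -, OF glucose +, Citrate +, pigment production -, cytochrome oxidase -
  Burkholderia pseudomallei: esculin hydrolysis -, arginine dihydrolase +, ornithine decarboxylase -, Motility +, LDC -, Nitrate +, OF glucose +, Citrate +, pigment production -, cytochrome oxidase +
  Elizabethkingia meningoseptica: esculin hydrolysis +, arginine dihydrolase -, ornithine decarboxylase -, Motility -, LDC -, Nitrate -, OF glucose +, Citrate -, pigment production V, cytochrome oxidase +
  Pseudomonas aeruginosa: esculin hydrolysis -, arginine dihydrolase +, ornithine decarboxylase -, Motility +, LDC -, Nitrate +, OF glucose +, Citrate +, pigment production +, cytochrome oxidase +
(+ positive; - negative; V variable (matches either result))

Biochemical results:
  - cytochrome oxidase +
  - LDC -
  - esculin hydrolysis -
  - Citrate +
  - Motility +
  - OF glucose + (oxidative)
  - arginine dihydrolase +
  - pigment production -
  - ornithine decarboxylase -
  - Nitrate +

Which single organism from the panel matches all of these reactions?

pigment production -: excludes Pseudomonas putida, Pseudomonas aeruginosa — 8 left.
Nitrate +: excludes 5 organisms — 3 left.
Motility +: all 3 remaining candidates are consistent.
LDC -: excludes Burkholderia cepacia — 2 left.
ornithine decarboxylase -: all 2 remaining candidates are consistent.
Citrate +: all 2 remaining candidates are consistent.
OF glucose +: all 2 remaining candidates are consistent.
esculin hydrolysis -: all 2 remaining candidates are consistent.
cytochrome oxidase +: all 2 remaining candidates are consistent.
arginine dihydrolase +: excludes Achromobacter xylosoxidans — 1 left.

Burkholderia pseudomallei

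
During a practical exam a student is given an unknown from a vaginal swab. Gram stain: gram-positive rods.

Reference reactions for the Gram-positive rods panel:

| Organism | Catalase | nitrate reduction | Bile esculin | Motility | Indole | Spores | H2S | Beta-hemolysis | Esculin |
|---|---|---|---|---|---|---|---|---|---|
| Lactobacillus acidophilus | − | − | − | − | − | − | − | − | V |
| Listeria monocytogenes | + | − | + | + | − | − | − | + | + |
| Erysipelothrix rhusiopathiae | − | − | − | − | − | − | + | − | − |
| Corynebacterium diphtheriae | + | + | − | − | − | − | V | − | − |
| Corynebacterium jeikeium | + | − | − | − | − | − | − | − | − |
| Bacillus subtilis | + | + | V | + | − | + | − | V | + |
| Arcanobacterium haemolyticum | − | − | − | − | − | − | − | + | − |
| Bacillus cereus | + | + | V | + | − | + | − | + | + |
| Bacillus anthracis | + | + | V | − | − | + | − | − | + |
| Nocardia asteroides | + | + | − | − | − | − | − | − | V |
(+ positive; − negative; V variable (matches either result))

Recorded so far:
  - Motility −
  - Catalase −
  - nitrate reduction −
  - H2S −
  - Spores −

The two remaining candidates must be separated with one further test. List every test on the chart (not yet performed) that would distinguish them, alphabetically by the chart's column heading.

Catalase −: excludes 7 organisms — 3 left.
nitrate reduction −: all 3 remaining candidates are consistent.
Motility −: all 3 remaining candidates are consistent.
Spores −: all 3 remaining candidates are consistent.
H2S −: excludes Erysipelothrix rhusiopathiae — 2 left.
Two candidates remain: Arcanobacterium haemolyticum and Lactobacillus acidophilus.
  Bile esculin: − vs − — same for both, does not separate.
  Indole: − vs − — same for both, does not separate.
  Beta-hemolysis: Arcanobacterium haemolyticum +, Lactobacillus acidophilus − — discriminates.
  Esculin: − vs V — variable for at least one, does not separate.

Beta-hemolysis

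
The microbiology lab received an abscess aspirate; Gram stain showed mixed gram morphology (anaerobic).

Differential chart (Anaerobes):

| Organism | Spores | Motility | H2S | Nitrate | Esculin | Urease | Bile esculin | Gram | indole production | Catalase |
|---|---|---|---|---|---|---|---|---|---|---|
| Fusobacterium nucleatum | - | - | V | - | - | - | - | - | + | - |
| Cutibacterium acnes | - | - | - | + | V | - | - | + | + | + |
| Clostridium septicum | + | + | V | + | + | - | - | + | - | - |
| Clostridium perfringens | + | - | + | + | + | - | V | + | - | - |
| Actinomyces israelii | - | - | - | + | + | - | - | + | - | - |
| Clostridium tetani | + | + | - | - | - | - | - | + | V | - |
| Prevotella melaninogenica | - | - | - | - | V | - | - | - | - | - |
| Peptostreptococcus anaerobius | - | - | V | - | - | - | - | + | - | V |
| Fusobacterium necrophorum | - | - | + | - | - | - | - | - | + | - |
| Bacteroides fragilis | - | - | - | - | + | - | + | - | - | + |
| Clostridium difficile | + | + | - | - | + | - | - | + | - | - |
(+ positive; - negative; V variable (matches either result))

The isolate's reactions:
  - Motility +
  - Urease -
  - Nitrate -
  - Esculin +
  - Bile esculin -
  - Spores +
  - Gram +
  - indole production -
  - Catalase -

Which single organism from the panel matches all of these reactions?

Clostridium difficile

Motility +: excludes 8 organisms — 3 left.
Urease -: all 3 remaining candidates are consistent.
Catalase -: all 3 remaining candidates are consistent.
Gram +: all 3 remaining candidates are consistent.
indole production -: all 3 remaining candidates are consistent.
Bile esculin -: all 3 remaining candidates are consistent.
Nitrate -: excludes Clostridium septicum — 2 left.
Spores +: all 2 remaining candidates are consistent.
Esculin +: excludes Clostridium tetani — 1 left.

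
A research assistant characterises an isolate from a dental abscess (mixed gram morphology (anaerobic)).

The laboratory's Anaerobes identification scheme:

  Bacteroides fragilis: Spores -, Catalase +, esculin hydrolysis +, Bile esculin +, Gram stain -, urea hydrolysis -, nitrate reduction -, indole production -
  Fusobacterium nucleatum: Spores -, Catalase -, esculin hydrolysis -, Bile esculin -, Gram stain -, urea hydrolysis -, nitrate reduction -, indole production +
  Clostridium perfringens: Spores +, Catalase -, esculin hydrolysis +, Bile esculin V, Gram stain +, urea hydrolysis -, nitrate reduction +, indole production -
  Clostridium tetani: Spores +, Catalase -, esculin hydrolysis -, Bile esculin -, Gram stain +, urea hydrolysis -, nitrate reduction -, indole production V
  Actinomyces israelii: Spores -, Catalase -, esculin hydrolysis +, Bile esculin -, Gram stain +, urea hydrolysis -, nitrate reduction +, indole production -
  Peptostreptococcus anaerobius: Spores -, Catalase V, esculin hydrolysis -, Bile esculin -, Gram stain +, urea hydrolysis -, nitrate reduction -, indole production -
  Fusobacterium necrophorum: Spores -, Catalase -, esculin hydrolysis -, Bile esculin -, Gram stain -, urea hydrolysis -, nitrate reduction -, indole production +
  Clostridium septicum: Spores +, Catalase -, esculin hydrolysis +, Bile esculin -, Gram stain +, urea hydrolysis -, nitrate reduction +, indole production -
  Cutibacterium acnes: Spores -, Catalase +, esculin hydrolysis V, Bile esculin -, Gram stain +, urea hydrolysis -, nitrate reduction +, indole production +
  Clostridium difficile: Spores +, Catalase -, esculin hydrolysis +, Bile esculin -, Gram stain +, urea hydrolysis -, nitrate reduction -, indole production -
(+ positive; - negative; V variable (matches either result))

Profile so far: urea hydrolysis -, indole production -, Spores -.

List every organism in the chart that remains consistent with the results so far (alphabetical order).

indole production -: excludes Fusobacterium nucleatum, Fusobacterium necrophorum, Cutibacterium acnes — 7 left.
urea hydrolysis -: all 7 remaining candidates are consistent.
Spores -: excludes Clostridium perfringens, Clostridium tetani, Clostridium septicum, Clostridium difficile — 3 left.

Actinomyces israelii, Bacteroides fragilis, Peptostreptococcus anaerobius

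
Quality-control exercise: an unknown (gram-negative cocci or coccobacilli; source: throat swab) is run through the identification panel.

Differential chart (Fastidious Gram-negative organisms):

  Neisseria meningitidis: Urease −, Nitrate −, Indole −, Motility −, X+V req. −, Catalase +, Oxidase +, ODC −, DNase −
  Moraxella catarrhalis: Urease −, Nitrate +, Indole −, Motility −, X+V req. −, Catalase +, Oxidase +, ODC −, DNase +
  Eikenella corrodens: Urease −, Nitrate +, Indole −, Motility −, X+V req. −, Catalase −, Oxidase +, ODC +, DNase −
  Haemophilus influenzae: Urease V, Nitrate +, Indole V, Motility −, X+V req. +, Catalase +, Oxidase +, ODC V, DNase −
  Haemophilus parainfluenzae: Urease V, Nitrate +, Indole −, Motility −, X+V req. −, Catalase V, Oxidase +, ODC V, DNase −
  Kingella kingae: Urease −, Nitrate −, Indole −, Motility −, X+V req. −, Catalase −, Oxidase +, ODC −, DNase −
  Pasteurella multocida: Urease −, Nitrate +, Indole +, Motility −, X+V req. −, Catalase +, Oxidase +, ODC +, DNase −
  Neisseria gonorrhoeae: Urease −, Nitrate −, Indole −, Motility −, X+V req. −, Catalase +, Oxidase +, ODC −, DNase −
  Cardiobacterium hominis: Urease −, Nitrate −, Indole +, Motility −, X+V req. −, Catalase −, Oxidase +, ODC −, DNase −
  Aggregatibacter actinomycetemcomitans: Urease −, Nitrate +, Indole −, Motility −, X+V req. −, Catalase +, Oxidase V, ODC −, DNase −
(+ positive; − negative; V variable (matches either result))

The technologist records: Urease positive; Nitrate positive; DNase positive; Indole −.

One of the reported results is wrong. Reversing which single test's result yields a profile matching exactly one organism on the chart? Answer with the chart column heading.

Urease

As reported, no row in the chart matches all 4 reactions.
Reversing Urease (to −) → unique match: Moraxella catarrhalis.
Reversing DNase → 2 organisms match (not unique).
Reversing Indole → still no organism matches.
Reversing Nitrate → still no organism matches.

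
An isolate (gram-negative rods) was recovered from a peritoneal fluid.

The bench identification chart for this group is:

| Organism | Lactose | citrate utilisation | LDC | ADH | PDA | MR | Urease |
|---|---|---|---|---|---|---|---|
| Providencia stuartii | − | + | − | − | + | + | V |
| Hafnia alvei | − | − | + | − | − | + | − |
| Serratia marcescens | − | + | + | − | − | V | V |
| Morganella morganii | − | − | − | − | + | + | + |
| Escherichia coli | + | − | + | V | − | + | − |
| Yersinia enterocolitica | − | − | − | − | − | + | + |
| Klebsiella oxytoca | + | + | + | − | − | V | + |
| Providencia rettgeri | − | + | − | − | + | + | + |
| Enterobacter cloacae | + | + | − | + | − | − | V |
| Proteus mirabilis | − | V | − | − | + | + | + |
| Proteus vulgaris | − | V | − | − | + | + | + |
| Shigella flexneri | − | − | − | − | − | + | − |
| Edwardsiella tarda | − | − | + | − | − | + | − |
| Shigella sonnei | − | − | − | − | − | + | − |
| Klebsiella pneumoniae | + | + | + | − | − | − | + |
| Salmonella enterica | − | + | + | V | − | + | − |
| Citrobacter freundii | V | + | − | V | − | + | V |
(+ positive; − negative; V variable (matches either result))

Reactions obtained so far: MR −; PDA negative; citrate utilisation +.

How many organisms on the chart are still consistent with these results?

4

PDA −: excludes 5 organisms — 12 left.
citrate utilisation +: excludes 6 organisms — 6 left.
MR −: excludes Salmonella enterica, Citrobacter freundii — 4 left.
Still consistent: Enterobacter cloacae, Klebsiella oxytoca, Klebsiella pneumoniae, Serratia marcescens.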